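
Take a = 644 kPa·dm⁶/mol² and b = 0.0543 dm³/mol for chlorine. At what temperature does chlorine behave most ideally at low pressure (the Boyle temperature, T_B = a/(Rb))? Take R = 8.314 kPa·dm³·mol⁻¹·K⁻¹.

T_B ≈ 1427 K

For a van der Waals gas the second virial coefficient B₂ = b − a/(RT) vanishes at T_B = a/(Rb).
T_B = 644/(8.314×0.0543) = 644/0.45145 = 1427 K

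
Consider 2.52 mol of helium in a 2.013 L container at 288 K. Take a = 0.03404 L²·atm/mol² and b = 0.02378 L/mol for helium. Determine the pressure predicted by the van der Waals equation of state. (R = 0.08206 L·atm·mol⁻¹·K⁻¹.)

P = nRT/(V − nb) − a n²/V²
nRT/(V − nb) = (2.52)(0.08206)(288)/(2.013 − 2.52×0.02378) = 59.556/1.9531 = 30.493 atm
a n²/V² = (0.03404)(2.52)²/(2.013)² = 0.053346 atm
P = 30.493 − 0.053346 = 30.44 atm

P ≈ 30.44 atm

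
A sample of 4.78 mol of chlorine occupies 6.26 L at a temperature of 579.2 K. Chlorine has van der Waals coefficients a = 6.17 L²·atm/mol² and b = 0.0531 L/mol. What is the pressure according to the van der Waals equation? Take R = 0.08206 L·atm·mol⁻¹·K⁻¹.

P = nRT/(V − nb) − a n²/V²
nRT/(V − nb) = (4.78)(0.08206)(579.2)/(6.26 − 4.78×0.0531) = 227.19/6.0062 = 37.826 atm
a n²/V² = (6.17)(4.78)²/(6.26)² = 3.5974 atm
P = 37.826 − 3.5974 = 34.23 atm

P ≈ 34.23 atm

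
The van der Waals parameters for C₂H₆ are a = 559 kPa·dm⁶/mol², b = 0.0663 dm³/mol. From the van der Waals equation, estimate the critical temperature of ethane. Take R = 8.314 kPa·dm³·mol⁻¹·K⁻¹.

For a van der Waals gas, T_c = 8a/(27Rb).
T_c = 8×559/(27×8.314×0.0663) = 4472.0/14.883 = 300.5 K

T_c ≈ 300.5 K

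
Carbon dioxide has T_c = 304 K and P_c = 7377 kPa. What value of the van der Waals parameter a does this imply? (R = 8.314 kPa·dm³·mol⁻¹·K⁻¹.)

a ≈ 365.3 kPa·dm⁶/mol²

From T_c = 8a/(27Rb) and P_c = a/(27b²): a = 27 R² T_c²/(64 P_c).
a = 27×(8.314)²×(304)²/(64×7377) = 172476913/472128 = 365.3 kPa·dm⁶/mol²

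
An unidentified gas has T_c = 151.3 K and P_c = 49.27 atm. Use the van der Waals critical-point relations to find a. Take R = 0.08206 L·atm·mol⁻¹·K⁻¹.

From T_c = 8a/(27Rb) and P_c = a/(27b²): a = 27 R² T_c²/(64 P_c).
a = 27×(0.08206)²×(151.3)²/(64×49.27) = 4162.0/3153.3 = 1.320 L²·atm/mol²

a ≈ 1.320 L²·atm/mol²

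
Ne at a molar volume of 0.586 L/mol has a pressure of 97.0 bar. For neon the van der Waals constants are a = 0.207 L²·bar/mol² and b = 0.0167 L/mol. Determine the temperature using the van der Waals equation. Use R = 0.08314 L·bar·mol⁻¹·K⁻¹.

T ≈ 668.3 K

T = (P + a/V_m²)(V_m − b)/R
P + a/V_m² = 97.0 + 0.207/(0.586)² = 97.603 bar
V_m − b = 0.586 − 0.0167 = 0.56930 L/mol
T = (97.603)(0.56930)/0.08314 = 668.3 K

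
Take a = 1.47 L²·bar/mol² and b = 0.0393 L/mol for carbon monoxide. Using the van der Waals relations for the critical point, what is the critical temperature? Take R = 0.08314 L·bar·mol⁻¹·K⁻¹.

For a van der Waals gas, T_c = 8a/(27Rb).
T_c = 8×1.47/(27×0.08314×0.0393) = 11.760/0.088220 = 133.3 K

T_c ≈ 133.3 K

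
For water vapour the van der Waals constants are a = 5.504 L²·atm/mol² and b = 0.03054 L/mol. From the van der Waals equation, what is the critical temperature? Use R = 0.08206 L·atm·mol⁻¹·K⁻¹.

For a van der Waals gas, T_c = 8a/(27Rb).
T_c = 8×5.504/(27×0.08206×0.03054) = 44.032/0.067665 = 650.7 K

T_c ≈ 650.7 K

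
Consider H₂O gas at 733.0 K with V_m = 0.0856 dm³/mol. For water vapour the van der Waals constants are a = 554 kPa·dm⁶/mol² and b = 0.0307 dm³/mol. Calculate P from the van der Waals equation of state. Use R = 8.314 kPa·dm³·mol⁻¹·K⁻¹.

P = RT/(V_m − b) − a/V_m²
RT/(V_m − b) = (8.314)(733.0)/(0.0856 − 0.0307) = 6094.2/0.054900 = 111005 kPa
a/V_m² = 554/(0.0856)² = 75607 kPa
P = 111005 − 75607 = 35398 kPa

P ≈ 35398 kPa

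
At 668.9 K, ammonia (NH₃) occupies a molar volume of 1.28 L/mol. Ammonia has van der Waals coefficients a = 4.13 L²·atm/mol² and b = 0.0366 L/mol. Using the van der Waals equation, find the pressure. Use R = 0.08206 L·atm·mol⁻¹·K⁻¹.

P = RT/(V_m − b) − a/V_m²
RT/(V_m − b) = (0.08206)(668.9)/(1.28 − 0.0366) = 54.890/1.2434 = 44.145 atm
a/V_m² = 4.13/(1.28)² = 2.5208 atm
P = 44.145 − 2.5208 = 41.62 atm

P ≈ 41.62 atm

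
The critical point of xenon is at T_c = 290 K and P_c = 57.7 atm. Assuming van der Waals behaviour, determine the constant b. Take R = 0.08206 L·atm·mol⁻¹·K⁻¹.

From T_c = 8a/(27Rb) and P_c = a/(27b²): b = R T_c/(8 P_c).
b = (0.08206)(290)/(8×57.7) = 23.797/461.60 = 0.05155 L/mol

b ≈ 0.05155 L/mol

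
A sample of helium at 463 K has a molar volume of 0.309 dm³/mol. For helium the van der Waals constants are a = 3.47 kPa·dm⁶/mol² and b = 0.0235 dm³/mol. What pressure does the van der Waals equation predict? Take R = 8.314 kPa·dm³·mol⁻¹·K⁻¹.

P ≈ 13447 kPa

P = RT/(V_m − b) − a/V_m²
RT/(V_m − b) = (8.314)(463)/(0.309 − 0.0235) = 3849.4/0.28550 = 13483 kPa
a/V_m² = 3.47/(0.309)² = 36.342 kPa
P = 13483 − 36.342 = 13447 kPa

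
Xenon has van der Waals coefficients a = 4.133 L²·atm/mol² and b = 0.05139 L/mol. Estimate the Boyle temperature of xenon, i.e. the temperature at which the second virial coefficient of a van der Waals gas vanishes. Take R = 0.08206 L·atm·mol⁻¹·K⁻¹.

T_B ≈ 980.1 K

For a van der Waals gas the second virial coefficient B₂ = b − a/(RT) vanishes at T_B = a/(Rb).
T_B = 4.133/(0.08206×0.05139) = 4.133/0.0042171 = 980.1 K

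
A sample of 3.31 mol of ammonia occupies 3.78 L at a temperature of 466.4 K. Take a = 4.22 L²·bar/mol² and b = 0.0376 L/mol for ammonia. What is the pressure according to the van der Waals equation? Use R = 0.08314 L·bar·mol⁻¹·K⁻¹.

P ≈ 31.88 bar

P = nRT/(V − nb) − a n²/V²
nRT/(V − nb) = (3.31)(0.08314)(466.4)/(3.78 − 3.31×0.0376) = 128.35/3.6555 = 35.111 bar
a n²/V² = (4.22)(3.31)²/(3.78)² = 3.2358 bar
P = 35.111 − 3.2358 = 31.88 bar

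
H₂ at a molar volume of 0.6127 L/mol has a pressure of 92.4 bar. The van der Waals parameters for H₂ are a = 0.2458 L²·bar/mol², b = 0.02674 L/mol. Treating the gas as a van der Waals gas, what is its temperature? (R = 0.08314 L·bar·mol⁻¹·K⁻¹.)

T ≈ 655.8 K

T = (P + a/V_m²)(V_m − b)/R
P + a/V_m² = 92.4 + 0.2458/(0.6127)² = 93.055 bar
V_m − b = 0.6127 − 0.02674 = 0.58596 L/mol
T = (93.055)(0.58596)/0.08314 = 655.8 K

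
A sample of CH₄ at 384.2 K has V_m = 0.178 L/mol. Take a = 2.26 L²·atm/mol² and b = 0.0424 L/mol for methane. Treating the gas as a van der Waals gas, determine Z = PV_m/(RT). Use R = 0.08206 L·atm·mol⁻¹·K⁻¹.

Z ≈ 0.9100

P = RT/(V_m − b) − a/V_m² = (0.08206)(384.2)/(0.178 − 0.0424) − 2.26/(0.178)²
  = 31.527/0.13560 − 71.329 = 232.50 − 71.329 = 161.17 atm
Z = PV_m/(RT) = (161.17)(0.178)/((0.08206)(384.2)) = 28.688/31.527 = 0.9100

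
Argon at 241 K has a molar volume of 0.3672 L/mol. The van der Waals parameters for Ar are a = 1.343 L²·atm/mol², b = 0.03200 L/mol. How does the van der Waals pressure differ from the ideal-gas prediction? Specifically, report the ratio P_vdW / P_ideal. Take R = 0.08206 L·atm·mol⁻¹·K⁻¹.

Ideal: P_ideal = RT/V_m = (0.08206)(241)/0.3672 = 53.8575 atm
vdW: P = RT/(V_m − b) − a/V_m² = 19.7765/0.335200 − 1.343/0.134836 = 58.9991 − 9.96025 = 49.0389 atm
Ratio = 49.0389/53.8575 = 0.9105

P_vdW / P_ideal ≈ 0.9105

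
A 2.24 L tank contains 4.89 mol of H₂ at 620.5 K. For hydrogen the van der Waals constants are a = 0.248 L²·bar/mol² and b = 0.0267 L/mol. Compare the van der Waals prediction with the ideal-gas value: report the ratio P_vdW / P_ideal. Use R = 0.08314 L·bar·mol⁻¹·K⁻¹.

P_vdW / P_ideal ≈ 1.051

Ideal: P_ideal = nRT/V = (4.89)(0.08314)(620.5)/2.24 = 112.619 bar
vdW: P = nRT/(V − nb) − a n²/V² = 252.267/2.10944 − 5.93020/5.01760 = 119.590 − 1.18188 = 118.408 bar
Ratio = 118.408/112.619 = 1.051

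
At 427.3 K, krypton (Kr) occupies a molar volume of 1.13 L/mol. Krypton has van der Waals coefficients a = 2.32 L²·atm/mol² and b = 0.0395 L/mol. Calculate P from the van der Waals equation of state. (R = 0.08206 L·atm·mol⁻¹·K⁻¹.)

P = RT/(V_m − b) − a/V_m²
RT/(V_m − b) = (0.08206)(427.3)/(1.13 − 0.0395) = 35.064/1.0905 = 32.154 atm
a/V_m² = 2.32/(1.13)² = 1.8169 atm
P = 32.154 − 1.8169 = 30.34 atm

P ≈ 30.34 atm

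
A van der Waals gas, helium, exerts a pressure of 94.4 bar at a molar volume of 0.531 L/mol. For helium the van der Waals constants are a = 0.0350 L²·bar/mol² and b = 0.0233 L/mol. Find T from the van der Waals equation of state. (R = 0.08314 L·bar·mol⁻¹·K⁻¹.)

T ≈ 577.2 K

T = (P + a/V_m²)(V_m − b)/R
P + a/V_m² = 94.4 + 0.0350/(0.531)² = 94.524 bar
V_m − b = 0.531 − 0.0233 = 0.50770 L/mol
T = (94.524)(0.50770)/0.08314 = 577.2 K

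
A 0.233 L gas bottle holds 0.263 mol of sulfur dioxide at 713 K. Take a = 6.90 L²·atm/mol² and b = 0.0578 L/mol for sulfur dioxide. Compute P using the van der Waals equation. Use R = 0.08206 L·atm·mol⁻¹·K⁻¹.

P = nRT/(V − nb) − a n²/V²
nRT/(V − nb) = (0.263)(0.08206)(713)/(0.233 − 0.263×0.0578) = 15.388/0.21780 = 70.652 atm
a n²/V² = (6.90)(0.263)²/(0.233)² = 8.7912 atm
P = 70.652 − 8.7912 = 61.86 atm

P ≈ 61.86 atm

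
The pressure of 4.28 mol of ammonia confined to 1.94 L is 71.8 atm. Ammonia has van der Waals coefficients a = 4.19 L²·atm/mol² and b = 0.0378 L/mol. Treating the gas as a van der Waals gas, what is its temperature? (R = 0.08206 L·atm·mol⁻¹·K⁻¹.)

T ≈ 466.8 K

T = (P + a n²/V²)(V − nb)/(nR)
P + a n²/V² = 71.8 + (4.19)(4.28)²/(1.94)² = 92.194 atm
V − nb = 1.94 − (4.28)(0.0378) = 1.7782 L
T = (92.194)(1.7782)/((4.28)(0.08206)) = 466.8 K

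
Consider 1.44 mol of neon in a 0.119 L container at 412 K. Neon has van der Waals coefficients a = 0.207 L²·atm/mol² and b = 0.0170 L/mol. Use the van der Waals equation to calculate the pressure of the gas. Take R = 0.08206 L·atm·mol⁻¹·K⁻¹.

P = nRT/(V − nb) − a n²/V²
nRT/(V − nb) = (1.44)(0.08206)(412)/(0.119 − 1.44×0.0170) = 48.685/0.094520 = 515.08 atm
a n²/V² = (0.207)(1.44)²/(0.119)² = 30.311 atm
P = 515.08 − 30.311 = 484.8 atm

P ≈ 484.8 atm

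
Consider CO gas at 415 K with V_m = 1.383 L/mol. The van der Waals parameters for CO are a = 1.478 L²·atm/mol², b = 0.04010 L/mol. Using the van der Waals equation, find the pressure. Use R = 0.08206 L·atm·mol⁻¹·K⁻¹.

P ≈ 24.59 atm

P = RT/(V_m − b) − a/V_m²
RT/(V_m − b) = (0.08206)(415)/(1.383 − 0.04010) = 34.055/1.3429 = 25.359 atm
a/V_m² = 1.478/(1.383)² = 0.77273 atm
P = 25.359 − 0.77273 = 24.59 atm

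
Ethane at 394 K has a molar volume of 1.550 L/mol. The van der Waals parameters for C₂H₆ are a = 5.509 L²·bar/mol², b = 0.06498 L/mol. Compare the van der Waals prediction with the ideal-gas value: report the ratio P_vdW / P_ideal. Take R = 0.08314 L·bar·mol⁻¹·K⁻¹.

P_vdW / P_ideal ≈ 0.9353

Ideal: P_ideal = RT/V_m = (0.08314)(394)/1.550 = 21.1337 bar
vdW: P = RT/(V_m − b) − a/V_m² = 32.7572/1.48502 − 5.509/2.40250 = 22.0584 − 2.29303 = 19.7654 bar
Ratio = 19.7654/21.1337 = 0.9353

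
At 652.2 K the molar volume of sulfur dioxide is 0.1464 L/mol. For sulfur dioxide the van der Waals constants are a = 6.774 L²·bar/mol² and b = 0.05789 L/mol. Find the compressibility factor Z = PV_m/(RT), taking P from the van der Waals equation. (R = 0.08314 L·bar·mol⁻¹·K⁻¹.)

P = RT/(V_m − b) − a/V_m² = (0.08314)(652.2)/(0.1464 − 0.05789) − 6.774/(0.1464)²
  = 54.224/0.088510 − 316.06 = 612.63 − 316.06 = 296.57 bar
Z = PV_m/(RT) = (296.57)(0.1464)/((0.08314)(652.2)) = 43.418/54.224 = 0.8007

Z ≈ 0.8007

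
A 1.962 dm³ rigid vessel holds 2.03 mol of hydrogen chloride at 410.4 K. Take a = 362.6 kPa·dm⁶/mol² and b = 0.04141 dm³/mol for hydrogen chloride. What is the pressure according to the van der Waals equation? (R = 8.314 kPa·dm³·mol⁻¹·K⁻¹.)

P = nRT/(V − nb) − a n²/V²
nRT/(V − nb) = (2.03)(8.314)(410.4)/(1.962 − 2.03×0.04141) = 6926.5/1.8779 = 3688.4 kPa
a n²/V² = (362.6)(2.03)²/(1.962)² = 388.17 kPa
P = 3688.4 − 388.17 = 3300 kPa

P ≈ 3300 kPa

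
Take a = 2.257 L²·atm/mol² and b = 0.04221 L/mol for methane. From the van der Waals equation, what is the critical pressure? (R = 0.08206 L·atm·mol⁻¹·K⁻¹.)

For a van der Waals gas, P_c = a/(27b²).
P_c = 2.257/(27×(0.04221)²) = 2.257/0.048105 = 46.92 atm

P_c ≈ 46.92 atm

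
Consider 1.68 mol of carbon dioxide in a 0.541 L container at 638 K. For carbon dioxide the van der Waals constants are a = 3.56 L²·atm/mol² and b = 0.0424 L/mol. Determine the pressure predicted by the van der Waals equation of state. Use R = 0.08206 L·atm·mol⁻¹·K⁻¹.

P ≈ 152.9 atm

P = nRT/(V − nb) − a n²/V²
nRT/(V − nb) = (1.68)(0.08206)(638)/(0.541 − 1.68×0.0424) = 87.955/0.46977 = 187.23 atm
a n²/V² = (3.56)(1.68)²/(0.541)² = 34.330 atm
P = 187.23 − 34.330 = 152.9 atm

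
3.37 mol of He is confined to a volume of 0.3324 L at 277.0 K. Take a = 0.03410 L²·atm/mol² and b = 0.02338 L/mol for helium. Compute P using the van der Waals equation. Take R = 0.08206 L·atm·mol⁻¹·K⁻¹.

P = nRT/(V − nb) − a n²/V²
nRT/(V − nb) = (3.37)(0.08206)(277.0)/(0.3324 − 3.37×0.02338) = 76.602/0.25361 = 302.05 atm
a n²/V² = (0.03410)(3.37)²/(0.3324)² = 3.5050 atm
P = 302.05 − 3.5050 = 298.5 atm

P ≈ 298.5 atm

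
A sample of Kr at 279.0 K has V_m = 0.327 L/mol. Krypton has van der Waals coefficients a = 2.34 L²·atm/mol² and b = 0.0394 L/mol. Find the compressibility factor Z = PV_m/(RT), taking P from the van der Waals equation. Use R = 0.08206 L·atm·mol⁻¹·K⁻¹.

P = RT/(V_m − b) − a/V_m² = (0.08206)(279.0)/(0.327 − 0.0394) − 2.34/(0.327)²
  = 22.895/0.28760 − 21.884 = 79.607 − 21.884 = 57.723 atm
Z = PV_m/(RT) = (57.723)(0.327)/((0.08206)(279.0)) = 18.875/22.895 = 0.8244

Z ≈ 0.8244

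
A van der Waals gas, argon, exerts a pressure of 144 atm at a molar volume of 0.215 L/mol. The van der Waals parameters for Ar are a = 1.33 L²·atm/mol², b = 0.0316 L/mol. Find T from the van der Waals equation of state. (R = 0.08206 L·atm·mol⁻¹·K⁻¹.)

T ≈ 386.1 K

T = (P + a/V_m²)(V_m − b)/R
P + a/V_m² = 144 + 1.33/(0.215)² = 172.77 atm
V_m − b = 0.215 − 0.0316 = 0.18340 L/mol
T = (172.77)(0.18340)/0.08206 = 386.1 K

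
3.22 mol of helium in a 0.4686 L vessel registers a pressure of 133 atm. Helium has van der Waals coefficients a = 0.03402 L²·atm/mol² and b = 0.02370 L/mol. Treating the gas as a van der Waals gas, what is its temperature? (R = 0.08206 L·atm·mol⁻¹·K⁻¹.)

T ≈ 199.8 K

T = (P + a n²/V²)(V − nb)/(nR)
P + a n²/V² = 133 + (0.03402)(3.22)²/(0.4686)² = 134.61 atm
V − nb = 0.4686 − (3.22)(0.02370) = 0.39229 L
T = (134.61)(0.39229)/((3.22)(0.08206)) = 199.8 K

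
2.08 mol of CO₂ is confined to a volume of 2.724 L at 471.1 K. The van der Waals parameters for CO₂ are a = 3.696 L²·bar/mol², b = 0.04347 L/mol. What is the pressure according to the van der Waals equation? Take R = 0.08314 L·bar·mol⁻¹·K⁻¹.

P ≈ 28.78 bar

P = nRT/(V − nb) − a n²/V²
nRT/(V − nb) = (2.08)(0.08314)(471.1)/(2.724 − 2.08×0.04347) = 81.468/2.6336 = 30.934 bar
a n²/V² = (3.696)(2.08)²/(2.724)² = 2.1550 bar
P = 30.934 − 2.1550 = 28.78 bar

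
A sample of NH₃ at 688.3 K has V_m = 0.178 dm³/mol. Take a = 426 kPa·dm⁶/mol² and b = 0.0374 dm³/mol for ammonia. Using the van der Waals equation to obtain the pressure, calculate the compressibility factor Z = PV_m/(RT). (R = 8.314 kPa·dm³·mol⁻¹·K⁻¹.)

P = RT/(V_m − b) − a/V_m² = (8.314)(688.3)/(0.178 − 0.0374) − 426/(0.178)²
  = 5722.5/0.14060 − 13445 = 40701 − 13445 = 27256 kPa
Z = PV_m/(RT) = (27256)(0.178)/((8.314)(688.3)) = 4851.6/5722.5 = 0.8478

Z ≈ 0.8478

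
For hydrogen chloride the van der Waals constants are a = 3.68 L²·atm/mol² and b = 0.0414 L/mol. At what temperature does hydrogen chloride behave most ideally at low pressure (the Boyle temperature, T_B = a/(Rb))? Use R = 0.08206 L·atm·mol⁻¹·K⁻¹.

T_B ≈ 1083 K

For a van der Waals gas the second virial coefficient B₂ = b − a/(RT) vanishes at T_B = a/(Rb).
T_B = 3.68/(0.08206×0.0414) = 3.68/0.0033973 = 1083 K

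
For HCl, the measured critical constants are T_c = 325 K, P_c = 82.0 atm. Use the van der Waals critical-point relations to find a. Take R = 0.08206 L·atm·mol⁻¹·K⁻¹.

a ≈ 3.659 L²·atm/mol²

From T_c = 8a/(27Rb) and P_c = a/(27b²): a = 27 R² T_c²/(64 P_c).
a = 27×(0.08206)²×(325)²/(64×82.0) = 19204/5248.0 = 3.659 L²·atm/mol²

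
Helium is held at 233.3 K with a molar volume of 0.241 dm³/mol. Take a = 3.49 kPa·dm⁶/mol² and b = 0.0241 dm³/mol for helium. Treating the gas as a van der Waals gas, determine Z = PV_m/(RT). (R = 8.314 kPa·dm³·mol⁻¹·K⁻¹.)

P = RT/(V_m − b) − a/V_m² = (8.314)(233.3)/(0.241 − 0.0241) − 3.49/(0.241)²
  = 1939.7/0.21690 − 60.088 = 8942.8 − 60.088 = 8882.7 kPa
Z = PV_m/(RT) = (8882.7)(0.241)/((8.314)(233.3)) = 2140.7/1939.7 = 1.104

Z ≈ 1.104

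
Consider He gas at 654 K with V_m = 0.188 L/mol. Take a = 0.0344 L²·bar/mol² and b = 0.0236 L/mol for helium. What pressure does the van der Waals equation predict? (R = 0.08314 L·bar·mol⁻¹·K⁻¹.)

P = RT/(V_m − b) − a/V_m²
RT/(V_m − b) = (0.08314)(654)/(0.188 − 0.0236) = 54.374/0.16440 = 330.74 bar
a/V_m² = 0.0344/(0.188)² = 0.97329 bar
P = 330.74 − 0.97329 = 329.8 bar

P ≈ 329.8 bar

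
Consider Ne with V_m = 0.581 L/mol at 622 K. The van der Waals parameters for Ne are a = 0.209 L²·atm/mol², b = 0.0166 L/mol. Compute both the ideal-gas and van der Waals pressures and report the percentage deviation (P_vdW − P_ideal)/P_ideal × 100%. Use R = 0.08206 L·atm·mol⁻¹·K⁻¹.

2.24 %

Ideal: P_ideal = RT/V_m = (0.08206)(622)/0.581 = 87.8508 atm
vdW: P = RT/(V_m − b) − a/V_m² = 51.0413/0.564400 − 0.209/0.337561 = 90.4346 − 0.619147 = 89.8155 atm
% deviation = (89.8155 − 87.8508)/87.8508 × 100% = 2.24%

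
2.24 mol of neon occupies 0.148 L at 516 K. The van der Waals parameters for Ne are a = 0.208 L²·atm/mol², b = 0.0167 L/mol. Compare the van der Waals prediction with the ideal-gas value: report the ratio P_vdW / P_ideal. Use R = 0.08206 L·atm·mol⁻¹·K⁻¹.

Ideal: P_ideal = nRT/V = (2.24)(0.08206)(516)/0.148 = 640.866 atm
vdW: P = nRT/(V − nb) − a n²/V² = 94.8482/0.110592 − 1.04366/0.0219040 = 857.641 − 47.6470 = 809.994 atm
Ratio = 809.994/640.866 = 1.264

P_vdW / P_ideal ≈ 1.264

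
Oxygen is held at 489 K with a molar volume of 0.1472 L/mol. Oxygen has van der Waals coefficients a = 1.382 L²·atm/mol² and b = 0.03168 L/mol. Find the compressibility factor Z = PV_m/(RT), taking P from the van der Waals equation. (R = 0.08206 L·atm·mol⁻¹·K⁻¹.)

Z ≈ 1.040

P = RT/(V_m − b) − a/V_m² = (0.08206)(489)/(0.1472 − 0.03168) − 1.382/(0.1472)²
  = 40.127/0.11552 − 63.781 = 347.36 − 63.781 = 283.58 atm
Z = PV_m/(RT) = (283.58)(0.1472)/((0.08206)(489)) = 41.743/40.127 = 1.040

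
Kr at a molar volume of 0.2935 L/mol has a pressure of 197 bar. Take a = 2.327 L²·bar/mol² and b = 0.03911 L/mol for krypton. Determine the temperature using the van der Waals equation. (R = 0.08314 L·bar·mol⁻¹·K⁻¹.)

T ≈ 685.4 K

T = (P + a/V_m²)(V_m − b)/R
P + a/V_m² = 197 + 2.327/(0.2935)² = 224.01 bar
V_m − b = 0.2935 − 0.03911 = 0.25439 L/mol
T = (224.01)(0.25439)/0.08314 = 685.4 K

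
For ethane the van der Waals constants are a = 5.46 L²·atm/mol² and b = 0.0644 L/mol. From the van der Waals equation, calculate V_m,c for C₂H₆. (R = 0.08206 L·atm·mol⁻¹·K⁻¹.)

V_m,c ≈ 0.1932 L/mol

For a van der Waals gas, V_m,c = 3b.
V_m,c = 3×0.0644 = 0.1932 L/mol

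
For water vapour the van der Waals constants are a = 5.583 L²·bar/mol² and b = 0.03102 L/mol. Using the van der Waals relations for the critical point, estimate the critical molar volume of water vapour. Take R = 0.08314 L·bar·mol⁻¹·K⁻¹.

For a van der Waals gas, V_m,c = 3b.
V_m,c = 3×0.03102 = 0.09306 L/mol

V_m,c ≈ 0.09306 L/mol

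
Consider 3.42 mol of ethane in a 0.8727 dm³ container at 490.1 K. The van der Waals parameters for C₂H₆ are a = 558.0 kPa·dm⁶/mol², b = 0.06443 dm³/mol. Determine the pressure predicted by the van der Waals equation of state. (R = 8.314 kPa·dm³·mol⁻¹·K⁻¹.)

P ≈ 12792 kPa

P = nRT/(V − nb) − a n²/V²
nRT/(V − nb) = (3.42)(8.314)(490.1)/(0.8727 − 3.42×0.06443) = 13935/0.65235 = 21361 kPa
a n²/V² = (558.0)(3.42)²/(0.8727)² = 8569.5 kPa
P = 21361 − 8569.5 = 12792 kPa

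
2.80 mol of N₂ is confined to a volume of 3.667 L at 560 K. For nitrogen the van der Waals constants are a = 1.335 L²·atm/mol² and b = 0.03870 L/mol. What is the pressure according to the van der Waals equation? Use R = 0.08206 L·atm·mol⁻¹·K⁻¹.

P = nRT/(V − nb) − a n²/V²
nRT/(V − nb) = (2.80)(0.08206)(560)/(3.667 − 2.80×0.03870) = 128.67/3.5586 = 36.157 atm
a n²/V² = (1.335)(2.80)²/(3.667)² = 0.77835 atm
P = 36.157 − 0.77835 = 35.38 atm

P ≈ 35.38 atm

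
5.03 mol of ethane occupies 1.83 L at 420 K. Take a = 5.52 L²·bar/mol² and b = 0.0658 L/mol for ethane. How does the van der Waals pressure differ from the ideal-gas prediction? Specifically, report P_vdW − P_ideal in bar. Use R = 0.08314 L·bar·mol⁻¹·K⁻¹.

Ideal: P_ideal = nRT/V = (5.03)(0.08314)(420)/1.83 = 95.9790 bar
vdW: P = nRT/(V − nb) − a n²/V² = 175.642/1.49903 − 139.661/3.34890 = 117.170 − 41.7035 = 75.467 bar
ΔP = 75.467 − 95.9790 = -20.51 bar

ΔP ≈ -20.51 bar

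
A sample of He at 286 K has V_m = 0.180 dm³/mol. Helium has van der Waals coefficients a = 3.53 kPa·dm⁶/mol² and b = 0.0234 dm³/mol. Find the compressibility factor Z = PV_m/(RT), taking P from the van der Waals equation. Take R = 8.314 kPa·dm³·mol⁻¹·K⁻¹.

P = RT/(V_m − b) − a/V_m² = (8.314)(286)/(0.180 − 0.0234) − 3.53/(0.180)²
  = 2377.8/0.15660 − 108.95 = 15184 − 108.95 = 15075 kPa
Z = PV_m/(RT) = (15075)(0.180)/((8.314)(286)) = 2713.5/2377.8 = 1.141

Z ≈ 1.141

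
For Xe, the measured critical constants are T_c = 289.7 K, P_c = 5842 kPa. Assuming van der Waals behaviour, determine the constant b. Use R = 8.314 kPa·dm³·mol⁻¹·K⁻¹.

From T_c = 8a/(27Rb) and P_c = a/(27b²): b = R T_c/(8 P_c).
b = (8.314)(289.7)/(8×5842) = 2408.6/46736 = 0.05154 dm³/mol

b ≈ 0.05154 dm³/mol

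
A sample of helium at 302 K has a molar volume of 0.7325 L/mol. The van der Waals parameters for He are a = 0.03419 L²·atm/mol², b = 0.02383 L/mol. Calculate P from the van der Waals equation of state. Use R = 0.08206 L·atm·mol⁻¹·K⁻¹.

P = RT/(V_m − b) − a/V_m²
RT/(V_m − b) = (0.08206)(302)/(0.7325 − 0.02383) = 24.782/0.70867 = 34.970 atm
a/V_m² = 0.03419/(0.7325)² = 0.063721 atm
P = 34.970 − 0.063721 = 34.91 atm

P ≈ 34.91 atm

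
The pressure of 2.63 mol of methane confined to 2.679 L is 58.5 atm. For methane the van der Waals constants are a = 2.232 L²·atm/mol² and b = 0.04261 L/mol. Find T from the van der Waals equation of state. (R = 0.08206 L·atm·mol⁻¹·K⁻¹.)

T = (P + a n²/V²)(V − nb)/(nR)
P + a n²/V² = 58.5 + (2.232)(2.63)²/(2.679)² = 60.651 atm
V − nb = 2.679 − (2.63)(0.04261) = 2.5669 L
T = (60.651)(2.5669)/((2.63)(0.08206)) = 721.4 K

T ≈ 721.4 K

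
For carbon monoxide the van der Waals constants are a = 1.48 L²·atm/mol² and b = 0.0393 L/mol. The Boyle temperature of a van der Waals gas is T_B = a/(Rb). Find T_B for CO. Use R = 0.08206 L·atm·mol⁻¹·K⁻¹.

T_B ≈ 458.9 K

For a van der Waals gas the second virial coefficient B₂ = b − a/(RT) vanishes at T_B = a/(Rb).
T_B = 1.48/(0.08206×0.0393) = 1.48/0.0032250 = 458.9 K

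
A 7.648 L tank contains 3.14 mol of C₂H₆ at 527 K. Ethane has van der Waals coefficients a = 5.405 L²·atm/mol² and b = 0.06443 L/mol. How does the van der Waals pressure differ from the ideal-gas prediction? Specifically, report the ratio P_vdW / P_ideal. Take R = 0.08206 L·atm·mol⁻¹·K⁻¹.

P_vdW / P_ideal ≈ 0.9759

Ideal: P_ideal = nRT/V = (3.14)(0.08206)(527)/7.648 = 17.7551 atm
vdW: P = nRT/(V − nb) − a n²/V² = 135.791/7.44569 − 53.2911/58.4919 = 18.2375 − 0.911085 = 17.3264 atm
Ratio = 17.3264/17.7551 = 0.9759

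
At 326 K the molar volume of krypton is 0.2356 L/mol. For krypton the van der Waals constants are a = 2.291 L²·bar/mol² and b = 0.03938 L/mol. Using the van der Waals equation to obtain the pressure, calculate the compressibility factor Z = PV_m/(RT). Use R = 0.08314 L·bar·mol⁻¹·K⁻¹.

P = RT/(V_m − b) − a/V_m² = (0.08314)(326)/(0.2356 − 0.03938) − 2.291/(0.2356)²
  = 27.104/0.19622 − 41.274 = 138.13 − 41.274 = 96.86 bar
Z = PV_m/(RT) = (96.86)(0.2356)/((0.08314)(326)) = 22.820/27.104 = 0.8419

Z ≈ 0.8419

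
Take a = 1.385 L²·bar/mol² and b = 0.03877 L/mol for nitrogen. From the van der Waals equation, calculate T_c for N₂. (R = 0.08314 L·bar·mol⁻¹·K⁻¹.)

For a van der Waals gas, T_c = 8a/(27Rb).
T_c = 8×1.385/(27×0.08314×0.03877) = 11.080/0.087030 = 127.3 K

T_c ≈ 127.3 K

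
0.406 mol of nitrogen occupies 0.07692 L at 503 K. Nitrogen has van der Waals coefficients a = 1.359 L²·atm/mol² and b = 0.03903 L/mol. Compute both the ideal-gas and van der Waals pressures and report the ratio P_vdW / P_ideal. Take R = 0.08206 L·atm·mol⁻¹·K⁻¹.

P_vdW / P_ideal ≈ 1.086

Ideal: P_ideal = nRT/V = (0.406)(0.08206)(503)/0.07692 = 217.864 atm
vdW: P = nRT/(V − nb) − a n²/V² = 16.7581/0.0610738 − 0.224012/0.00591669 = 274.391 − 37.8610 = 236.530 atm
Ratio = 236.530/217.864 = 1.086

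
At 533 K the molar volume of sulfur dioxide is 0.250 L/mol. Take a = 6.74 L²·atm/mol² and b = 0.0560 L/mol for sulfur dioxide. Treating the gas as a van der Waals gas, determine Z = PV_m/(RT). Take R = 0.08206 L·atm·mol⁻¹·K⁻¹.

P = RT/(V_m − b) − a/V_m² = (0.08206)(533)/(0.250 − 0.0560) − 6.74/(0.250)²
  = 43.738/0.19400 − 107.84 = 225.45 − 107.84 = 117.61 atm
Z = PV_m/(RT) = (117.61)(0.250)/((0.08206)(533)) = 29.403/43.738 = 0.6723

Z ≈ 0.6723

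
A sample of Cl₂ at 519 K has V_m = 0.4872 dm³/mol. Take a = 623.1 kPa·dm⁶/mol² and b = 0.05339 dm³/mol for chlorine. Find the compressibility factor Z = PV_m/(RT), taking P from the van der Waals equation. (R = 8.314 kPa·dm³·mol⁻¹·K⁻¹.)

Z ≈ 0.8267

P = RT/(V_m − b) − a/V_m² = (8.314)(519)/(0.4872 − 0.05339) − 623.1/(0.4872)²
  = 4315.0/0.43381 − 2625.1 = 9946.8 − 2625.1 = 7321.7 kPa
Z = PV_m/(RT) = (7321.7)(0.4872)/((8.314)(519)) = 3567.1/4315.0 = 0.8267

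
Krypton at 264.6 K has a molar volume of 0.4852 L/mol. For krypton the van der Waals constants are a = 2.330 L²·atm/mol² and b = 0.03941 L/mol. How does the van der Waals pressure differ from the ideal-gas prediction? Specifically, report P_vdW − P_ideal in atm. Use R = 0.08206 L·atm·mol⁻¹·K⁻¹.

ΔP ≈ -5.941 atm

Ideal: P_ideal = RT/V_m = (0.08206)(264.6)/0.4852 = 44.7508 atm
vdW: P = RT/(V_m − b) − a/V_m² = 21.7131/0.445790 − 2.330/0.235419 = 48.7070 − 9.89725 = 38.8098 atm
ΔP = 38.8098 − 44.7508 = -5.941 atm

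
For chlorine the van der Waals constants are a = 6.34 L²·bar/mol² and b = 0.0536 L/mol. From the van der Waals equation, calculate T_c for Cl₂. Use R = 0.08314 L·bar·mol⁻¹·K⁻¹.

T_c ≈ 421.5 K

For a van der Waals gas, T_c = 8a/(27Rb).
T_c = 8×6.34/(27×0.08314×0.0536) = 50.720/0.12032 = 421.5 K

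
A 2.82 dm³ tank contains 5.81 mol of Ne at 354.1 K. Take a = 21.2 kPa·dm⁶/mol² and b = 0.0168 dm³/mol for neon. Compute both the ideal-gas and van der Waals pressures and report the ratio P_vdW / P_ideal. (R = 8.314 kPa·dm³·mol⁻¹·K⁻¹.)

Ideal: P_ideal = nRT/V = (5.81)(8.314)(354.1)/2.82 = 6065.45 kPa
vdW: P = nRT/(V − nb) − a n²/V² = 17104.6/2.72239 − 715.629/7.95240 = 6282.94 − 89.9891 = 6192.95 kPa
Ratio = 6192.95/6065.45 = 1.021

P_vdW / P_ideal ≈ 1.021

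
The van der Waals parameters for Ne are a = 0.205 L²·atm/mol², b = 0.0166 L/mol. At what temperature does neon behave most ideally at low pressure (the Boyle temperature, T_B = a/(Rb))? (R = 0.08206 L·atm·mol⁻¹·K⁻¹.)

For a van der Waals gas the second virial coefficient B₂ = b − a/(RT) vanishes at T_B = a/(Rb).
T_B = 0.205/(0.08206×0.0166) = 0.205/0.0013622 = 150.5 K

T_B ≈ 150.5 K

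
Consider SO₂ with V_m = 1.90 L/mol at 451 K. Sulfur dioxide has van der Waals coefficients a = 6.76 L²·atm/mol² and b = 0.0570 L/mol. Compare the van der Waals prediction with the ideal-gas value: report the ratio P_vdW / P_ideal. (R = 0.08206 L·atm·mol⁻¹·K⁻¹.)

P_vdW / P_ideal ≈ 0.9348

Ideal: P_ideal = RT/V_m = (0.08206)(451)/1.90 = 19.4785 atm
vdW: P = RT/(V_m − b) − a/V_m² = 37.0091/1.84300 − 6.76/3.61000 = 20.0809 − 1.87258 = 18.2083 atm
Ratio = 18.2083/19.4785 = 0.9348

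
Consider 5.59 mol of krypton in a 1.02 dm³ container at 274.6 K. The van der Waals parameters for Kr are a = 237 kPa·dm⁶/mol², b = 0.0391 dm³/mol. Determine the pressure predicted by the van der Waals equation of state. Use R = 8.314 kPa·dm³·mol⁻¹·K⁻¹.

P ≈ 8806 kPa

P = nRT/(V − nb) − a n²/V²
nRT/(V − nb) = (5.59)(8.314)(274.6)/(1.02 − 5.59×0.0391) = 12762/0.80143 = 15924 kPa
a n²/V² = (237)(5.59)²/(1.02)² = 7118.2 kPa
P = 15924 − 7118.2 = 8806 kPa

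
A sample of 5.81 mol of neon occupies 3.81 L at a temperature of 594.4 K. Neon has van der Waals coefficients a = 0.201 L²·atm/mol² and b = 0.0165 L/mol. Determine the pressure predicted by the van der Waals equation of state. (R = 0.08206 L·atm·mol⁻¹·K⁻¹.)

P = nRT/(V − nb) − a n²/V²
nRT/(V − nb) = (5.81)(0.08206)(594.4)/(3.81 − 5.81×0.0165) = 283.39/3.7141 = 76.301 atm
a n²/V² = (0.201)(5.81)²/(3.81)² = 0.46741 atm
P = 76.301 − 0.46741 = 75.83 atm

P ≈ 75.83 atm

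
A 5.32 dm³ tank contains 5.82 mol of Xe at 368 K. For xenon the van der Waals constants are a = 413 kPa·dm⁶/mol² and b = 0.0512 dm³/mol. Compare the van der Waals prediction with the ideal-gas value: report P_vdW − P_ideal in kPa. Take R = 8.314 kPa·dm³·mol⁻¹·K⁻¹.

Ideal: P_ideal = nRT/V = (5.82)(8.314)(368)/5.32 = 3347.10 kPa
vdW: P = nRT/(V − nb) − a n²/V² = 17806.6/5.02202 − 13989.3/28.3024 = 3545.70 − 494.280 = 3051.42 kPa
ΔP = 3051.42 − 3347.10 = -295.7 kPa

ΔP ≈ -295.7 kPa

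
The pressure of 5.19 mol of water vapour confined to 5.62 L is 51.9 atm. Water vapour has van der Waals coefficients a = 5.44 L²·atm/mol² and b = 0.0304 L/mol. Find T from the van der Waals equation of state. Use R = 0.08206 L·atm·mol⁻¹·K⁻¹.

T ≈ 725.1 K

T = (P + a n²/V²)(V − nb)/(nR)
P + a n²/V² = 51.9 + (5.44)(5.19)²/(5.62)² = 56.539 atm
V − nb = 5.62 − (5.19)(0.0304) = 5.4622 L
T = (56.539)(5.4622)/((5.19)(0.08206)) = 725.1 K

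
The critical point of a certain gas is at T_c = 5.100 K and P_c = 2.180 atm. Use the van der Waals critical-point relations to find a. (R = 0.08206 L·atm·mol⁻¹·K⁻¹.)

a ≈ 0.03389 L²·atm/mol²

From T_c = 8a/(27Rb) and P_c = a/(27b²): a = 27 R² T_c²/(64 P_c).
a = 27×(0.08206)²×(5.100)²/(64×2.180) = 4.7290/139.52 = 0.03389 L²·atm/mol²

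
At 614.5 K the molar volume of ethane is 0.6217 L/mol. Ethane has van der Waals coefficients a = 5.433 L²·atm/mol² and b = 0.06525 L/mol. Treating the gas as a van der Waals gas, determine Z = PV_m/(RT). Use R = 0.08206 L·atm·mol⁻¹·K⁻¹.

Z ≈ 0.9440

P = RT/(V_m − b) − a/V_m² = (0.08206)(614.5)/(0.6217 − 0.06525) − 5.433/(0.6217)²
  = 50.426/0.55645 − 14.057 = 90.621 − 14.057 = 76.564 atm
Z = PV_m/(RT) = (76.564)(0.6217)/((0.08206)(614.5)) = 47.600/50.426 = 0.9440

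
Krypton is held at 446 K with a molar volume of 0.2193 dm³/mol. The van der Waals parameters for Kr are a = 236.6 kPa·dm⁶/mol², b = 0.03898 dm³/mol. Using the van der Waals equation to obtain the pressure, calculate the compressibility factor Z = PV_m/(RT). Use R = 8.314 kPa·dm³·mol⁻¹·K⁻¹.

Z ≈ 0.9252

P = RT/(V_m − b) − a/V_m² = (8.314)(446)/(0.2193 − 0.03898) − 236.6/(0.2193)²
  = 3708.0/0.18032 − 4919.7 = 20563 − 4919.7 = 15643 kPa
Z = PV_m/(RT) = (15643)(0.2193)/((8.314)(446)) = 3430.5/3708.0 = 0.9252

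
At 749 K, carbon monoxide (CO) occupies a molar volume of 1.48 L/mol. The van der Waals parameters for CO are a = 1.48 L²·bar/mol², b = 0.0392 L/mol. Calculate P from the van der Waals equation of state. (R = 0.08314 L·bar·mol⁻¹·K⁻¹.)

P ≈ 42.54 bar

P = RT/(V_m − b) − a/V_m²
RT/(V_m − b) = (0.08314)(749)/(1.48 − 0.0392) = 62.272/1.4408 = 43.220 bar
a/V_m² = 1.48/(1.48)² = 0.67568 bar
P = 43.220 − 0.67568 = 42.54 bar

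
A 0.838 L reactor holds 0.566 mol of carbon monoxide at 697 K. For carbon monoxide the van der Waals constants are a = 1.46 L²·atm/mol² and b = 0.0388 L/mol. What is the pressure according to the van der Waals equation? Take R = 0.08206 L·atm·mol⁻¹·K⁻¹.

P = nRT/(V − nb) − a n²/V²
nRT/(V − nb) = (0.566)(0.08206)(697)/(0.838 − 0.566×0.0388) = 32.373/0.81604 = 39.671 atm
a n²/V² = (1.46)(0.566)²/(0.838)² = 0.66604 atm
P = 39.671 − 0.66604 = 39.00 atm

P ≈ 39.00 atm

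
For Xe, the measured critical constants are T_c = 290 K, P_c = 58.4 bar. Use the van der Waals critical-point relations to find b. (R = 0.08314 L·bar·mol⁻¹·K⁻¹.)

b ≈ 0.05161 L/mol

From T_c = 8a/(27Rb) and P_c = a/(27b²): b = R T_c/(8 P_c).
b = (0.08314)(290)/(8×58.4) = 24.111/467.20 = 0.05161 L/mol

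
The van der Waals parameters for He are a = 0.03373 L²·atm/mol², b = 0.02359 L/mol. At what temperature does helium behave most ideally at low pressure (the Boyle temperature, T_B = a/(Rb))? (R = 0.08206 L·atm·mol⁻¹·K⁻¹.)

For a van der Waals gas the second virial coefficient B₂ = b − a/(RT) vanishes at T_B = a/(Rb).
T_B = 0.03373/(0.08206×0.02359) = 0.03373/0.0019358 = 17.42 K

T_B ≈ 17.42 K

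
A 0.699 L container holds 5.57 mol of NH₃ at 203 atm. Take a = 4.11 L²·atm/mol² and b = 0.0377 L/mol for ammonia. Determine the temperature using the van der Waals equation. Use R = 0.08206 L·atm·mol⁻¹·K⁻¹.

T ≈ 496.4 K

T = (P + a n²/V²)(V − nb)/(nR)
P + a n²/V² = 203 + (4.11)(5.57)²/(0.699)² = 463.97 atm
V − nb = 0.699 − (5.57)(0.0377) = 0.48901 L
T = (463.97)(0.48901)/((5.57)(0.08206)) = 496.4 K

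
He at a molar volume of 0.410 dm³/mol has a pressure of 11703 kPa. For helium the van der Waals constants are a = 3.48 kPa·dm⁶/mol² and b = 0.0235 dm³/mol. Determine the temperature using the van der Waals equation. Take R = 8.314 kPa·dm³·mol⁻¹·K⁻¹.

T = (P + a/V_m²)(V_m − b)/R
P + a/V_m² = 11703 + 3.48/(0.410)² = 11724 kPa
V_m − b = 0.410 − 0.0235 = 0.38650 dm³/mol
T = (11724)(0.38650)/8.314 = 545.0 K

T ≈ 545.0 K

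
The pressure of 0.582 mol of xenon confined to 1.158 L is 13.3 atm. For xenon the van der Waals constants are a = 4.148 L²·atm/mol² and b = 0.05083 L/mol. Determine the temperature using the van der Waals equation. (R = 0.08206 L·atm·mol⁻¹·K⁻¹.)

T = (P + a n²/V²)(V − nb)/(nR)
P + a n²/V² = 13.3 + (4.148)(0.582)²/(1.158)² = 14.348 atm
V − nb = 1.158 − (0.582)(0.05083) = 1.1284 L
T = (14.348)(1.1284)/((0.582)(0.08206)) = 339.0 K

T ≈ 339.0 K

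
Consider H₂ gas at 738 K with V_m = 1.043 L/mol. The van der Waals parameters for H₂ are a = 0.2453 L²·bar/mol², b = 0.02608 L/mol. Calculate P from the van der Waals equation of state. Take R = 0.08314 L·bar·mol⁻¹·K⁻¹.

P ≈ 60.11 bar

P = RT/(V_m − b) − a/V_m²
RT/(V_m − b) = (0.08314)(738)/(1.043 − 0.02608) = 61.357/1.0169 = 60.337 bar
a/V_m² = 0.2453/(1.043)² = 0.22549 bar
P = 60.337 − 0.22549 = 60.11 bar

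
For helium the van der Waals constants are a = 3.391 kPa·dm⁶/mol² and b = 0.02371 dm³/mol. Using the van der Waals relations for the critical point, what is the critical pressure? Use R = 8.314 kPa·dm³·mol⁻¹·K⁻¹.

P_c ≈ 223.4 kPa

For a van der Waals gas, P_c = a/(27b²).
P_c = 3.391/(27×(0.02371)²) = 3.391/0.015178 = 223.4 kPa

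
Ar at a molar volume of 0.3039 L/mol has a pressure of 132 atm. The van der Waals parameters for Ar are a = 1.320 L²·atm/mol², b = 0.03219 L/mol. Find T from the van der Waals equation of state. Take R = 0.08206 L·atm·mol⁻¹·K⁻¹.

T ≈ 484.4 K

T = (P + a/V_m²)(V_m − b)/R
P + a/V_m² = 132 + 1.320/(0.3039)² = 146.29 atm
V_m − b = 0.3039 − 0.03219 = 0.27171 L/mol
T = (146.29)(0.27171)/0.08206 = 484.4 K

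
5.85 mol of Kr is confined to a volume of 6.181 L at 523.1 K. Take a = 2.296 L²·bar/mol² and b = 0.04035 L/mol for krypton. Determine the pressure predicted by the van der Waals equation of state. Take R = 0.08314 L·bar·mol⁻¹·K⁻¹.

P = nRT/(V − nb) − a n²/V²
nRT/(V − nb) = (5.85)(0.08314)(523.1)/(6.181 − 5.85×0.04035) = 254.42/5.9450 = 42.796 bar
a n²/V² = (2.296)(5.85)²/(6.181)² = 2.0567 bar
P = 42.796 − 2.0567 = 40.74 bar

P ≈ 40.74 bar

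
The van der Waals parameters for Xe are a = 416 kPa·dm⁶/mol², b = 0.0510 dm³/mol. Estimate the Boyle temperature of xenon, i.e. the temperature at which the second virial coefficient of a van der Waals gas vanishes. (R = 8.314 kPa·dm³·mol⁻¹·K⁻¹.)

T_B ≈ 981.1 K

For a van der Waals gas the second virial coefficient B₂ = b − a/(RT) vanishes at T_B = a/(Rb).
T_B = 416/(8.314×0.0510) = 416/0.42401 = 981.1 K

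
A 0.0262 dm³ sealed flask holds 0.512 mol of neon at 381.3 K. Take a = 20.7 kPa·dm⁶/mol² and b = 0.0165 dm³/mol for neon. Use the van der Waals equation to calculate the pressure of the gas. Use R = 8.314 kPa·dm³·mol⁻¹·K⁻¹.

P = nRT/(V − nb) − a n²/V²
nRT/(V − nb) = (0.512)(8.314)(381.3)/(0.0262 − 0.512×0.0165) = 1623.1/0.017752 = 91432 kPa
a n²/V² = (20.7)(0.512)²/(0.0262)² = 7905.1 kPa
P = 91432 − 7905.1 = 83527 kPa

P ≈ 83527 kPa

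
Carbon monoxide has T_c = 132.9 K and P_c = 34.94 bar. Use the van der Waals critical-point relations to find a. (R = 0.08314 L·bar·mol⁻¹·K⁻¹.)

a ≈ 1.474 L²·bar/mol²

From T_c = 8a/(27Rb) and P_c = a/(27b²): a = 27 R² T_c²/(64 P_c).
a = 27×(0.08314)²×(132.9)²/(64×34.94) = 3296.4/2236.2 = 1.474 L²·bar/mol²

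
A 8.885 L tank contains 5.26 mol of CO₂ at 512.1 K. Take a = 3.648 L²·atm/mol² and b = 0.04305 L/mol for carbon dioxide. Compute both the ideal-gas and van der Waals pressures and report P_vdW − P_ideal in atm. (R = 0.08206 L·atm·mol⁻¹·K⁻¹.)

ΔP ≈ -0.628 atm

Ideal: P_ideal = nRT/V = (5.26)(0.08206)(512.1)/8.885 = 24.8780 atm
vdW: P = nRT/(V − nb) − a n²/V² = 221.041/8.65856 − 100.931/78.9432 = 25.5286 − 1.27853 = 24.2501 atm
ΔP = 24.2501 − 24.8780 = -0.628 atm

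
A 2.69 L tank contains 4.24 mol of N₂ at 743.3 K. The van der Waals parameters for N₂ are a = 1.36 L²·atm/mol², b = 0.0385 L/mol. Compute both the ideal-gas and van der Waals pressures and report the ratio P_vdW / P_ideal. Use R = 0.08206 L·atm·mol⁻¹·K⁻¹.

Ideal: P_ideal = nRT/V = (4.24)(0.08206)(743.3)/2.69 = 96.1411 atm
vdW: P = nRT/(V − nb) − a n²/V² = 258.620/2.52676 − 24.4495/7.23610 = 102.352 − 3.37882 = 98.973 atm
Ratio = 98.973/96.1411 = 1.029

P_vdW / P_ideal ≈ 1.029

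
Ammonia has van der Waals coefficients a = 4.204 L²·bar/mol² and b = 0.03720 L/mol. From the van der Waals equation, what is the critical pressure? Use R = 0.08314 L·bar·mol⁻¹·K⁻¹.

P_c ≈ 112.5 bar

For a van der Waals gas, P_c = a/(27b²).
P_c = 4.204/(27×(0.03720)²) = 4.204/0.037364 = 112.5 bar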